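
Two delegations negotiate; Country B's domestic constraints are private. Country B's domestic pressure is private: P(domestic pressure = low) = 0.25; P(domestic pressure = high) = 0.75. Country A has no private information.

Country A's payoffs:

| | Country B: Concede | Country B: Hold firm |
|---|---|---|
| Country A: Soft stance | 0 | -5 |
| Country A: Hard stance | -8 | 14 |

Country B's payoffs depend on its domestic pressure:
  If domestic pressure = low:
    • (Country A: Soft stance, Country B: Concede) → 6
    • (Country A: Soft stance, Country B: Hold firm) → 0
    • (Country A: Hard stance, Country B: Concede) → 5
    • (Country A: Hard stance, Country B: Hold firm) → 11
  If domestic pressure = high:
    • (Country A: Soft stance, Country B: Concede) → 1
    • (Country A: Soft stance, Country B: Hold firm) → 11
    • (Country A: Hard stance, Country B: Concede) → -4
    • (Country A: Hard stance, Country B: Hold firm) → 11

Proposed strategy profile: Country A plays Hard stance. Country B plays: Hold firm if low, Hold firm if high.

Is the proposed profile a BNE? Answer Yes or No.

Yes

Country A plays Hard stance: E[Hard stance] = 0.25·(14) + 0.75·(14) = 14; E[Soft stance] = -5. Best-responding. ✓
Country B (domestic pressure low), facing Hard stance: Concede gives 5, Hold firm gives 11. Proposed Hold firm is best. ✓
Country B (domestic pressure high), facing Hard stance: Concede gives -4, Hold firm gives 11. Proposed Hold firm is best. ✓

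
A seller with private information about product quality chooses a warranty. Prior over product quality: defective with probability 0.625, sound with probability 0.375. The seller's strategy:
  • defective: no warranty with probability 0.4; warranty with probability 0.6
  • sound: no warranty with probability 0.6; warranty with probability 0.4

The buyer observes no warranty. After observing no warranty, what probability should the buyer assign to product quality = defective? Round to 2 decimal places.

P(no warranty) = 0.625·0.4 + 0.375·0.6 = 0.475
P(defective | no warranty) = (0.625·0.4) / 0.475 = 0.25 / 0.475 = 0.526316

0.53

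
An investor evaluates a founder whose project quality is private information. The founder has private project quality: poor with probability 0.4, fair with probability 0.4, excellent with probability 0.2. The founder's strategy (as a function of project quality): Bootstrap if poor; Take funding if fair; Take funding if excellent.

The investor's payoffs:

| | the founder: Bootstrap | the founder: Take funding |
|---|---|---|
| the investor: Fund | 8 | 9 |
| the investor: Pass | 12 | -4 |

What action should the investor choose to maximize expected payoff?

Fund

E[Fund] = 0.4·(8) + 0.4·(9) + 0.2·(9) = 8.6
E[Pass] = 0.4·(12) + 0.4·(-4) + 0.2·(-4) = 2.4
Best response: Fund (8.6 is the largest).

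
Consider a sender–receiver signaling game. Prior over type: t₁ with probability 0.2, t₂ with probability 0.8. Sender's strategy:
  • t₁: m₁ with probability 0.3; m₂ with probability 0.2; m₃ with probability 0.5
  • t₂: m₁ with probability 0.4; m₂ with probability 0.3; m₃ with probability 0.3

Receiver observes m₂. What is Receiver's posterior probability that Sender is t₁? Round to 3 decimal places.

Apply Bayes' rule using the sender's strategy as the likelihood.
P(m₂) = 0.2·0.2 + 0.8·0.3 = 0.28
P(t₁ | m₂) = (0.2·0.2) / 0.28 = 0.04 / 0.28 = 0.142857

0.143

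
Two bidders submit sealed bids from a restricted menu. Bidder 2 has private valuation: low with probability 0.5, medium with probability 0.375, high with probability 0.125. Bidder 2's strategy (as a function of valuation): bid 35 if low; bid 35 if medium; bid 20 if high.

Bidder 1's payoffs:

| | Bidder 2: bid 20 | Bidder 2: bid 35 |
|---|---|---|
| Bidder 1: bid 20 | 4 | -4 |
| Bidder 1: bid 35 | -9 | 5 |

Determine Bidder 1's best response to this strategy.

E[bid 20] = 0.5·(-4) + 0.375·(-4) + 0.125·(4) = -3
E[bid 35] = 0.5·(5) + 0.375·(5) + 0.125·(-9) = 3.25
Best response: bid 35 (3.25 is the largest).

bid 35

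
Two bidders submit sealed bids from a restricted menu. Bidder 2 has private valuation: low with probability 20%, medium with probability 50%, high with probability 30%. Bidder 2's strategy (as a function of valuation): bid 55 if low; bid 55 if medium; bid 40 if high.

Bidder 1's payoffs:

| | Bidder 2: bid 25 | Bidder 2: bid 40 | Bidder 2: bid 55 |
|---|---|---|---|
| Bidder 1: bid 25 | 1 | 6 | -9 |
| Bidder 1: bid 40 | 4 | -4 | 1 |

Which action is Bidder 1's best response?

E[bid 25] = 0.2·(-9) + 0.5·(-9) + 0.3·(6) = -4.5
E[bid 40] = 0.2·(1) + 0.5·(1) + 0.3·(-4) = -0.5
Best response: bid 40 (-0.5 is the largest).

bid 40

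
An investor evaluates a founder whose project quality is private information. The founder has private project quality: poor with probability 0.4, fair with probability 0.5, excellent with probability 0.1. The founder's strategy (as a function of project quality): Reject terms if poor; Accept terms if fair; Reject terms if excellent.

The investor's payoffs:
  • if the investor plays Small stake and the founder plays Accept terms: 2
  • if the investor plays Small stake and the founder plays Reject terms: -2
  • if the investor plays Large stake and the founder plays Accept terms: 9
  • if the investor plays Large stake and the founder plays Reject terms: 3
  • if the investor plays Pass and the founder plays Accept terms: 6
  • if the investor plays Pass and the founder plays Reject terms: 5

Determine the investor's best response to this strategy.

Large stake

E[Small stake] = 0.4·(-2) + 0.5·(2) + 0.1·(-2) = 0
E[Large stake] = 0.4·(3) + 0.5·(9) + 0.1·(3) = 6
E[Pass] = 0.4·(5) + 0.5·(6) + 0.1·(5) = 5.5
Best response: Large stake (6 is the largest).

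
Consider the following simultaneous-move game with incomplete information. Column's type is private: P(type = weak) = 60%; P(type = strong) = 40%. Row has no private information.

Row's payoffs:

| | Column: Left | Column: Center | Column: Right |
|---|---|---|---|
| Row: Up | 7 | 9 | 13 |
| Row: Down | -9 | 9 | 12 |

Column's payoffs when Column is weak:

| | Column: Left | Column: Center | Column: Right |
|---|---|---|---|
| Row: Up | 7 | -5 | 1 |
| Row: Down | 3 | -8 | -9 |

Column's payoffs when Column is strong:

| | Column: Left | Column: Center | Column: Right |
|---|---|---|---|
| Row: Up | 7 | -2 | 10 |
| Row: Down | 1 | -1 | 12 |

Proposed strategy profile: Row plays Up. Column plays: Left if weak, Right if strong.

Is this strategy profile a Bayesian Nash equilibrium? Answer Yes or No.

Row plays Up: E[Up] = 0.6·(7) + 0.4·(13) = 9.4; E[Down] = -0.6. Best-responding. ✓
Column (type weak), facing Up: Left gives 7, Center gives -5, Right gives 1. Proposed Left is best. ✓
Column (type strong), facing Up: Left gives 7, Center gives -2, Right gives 10. Proposed Right is best. ✓

Yes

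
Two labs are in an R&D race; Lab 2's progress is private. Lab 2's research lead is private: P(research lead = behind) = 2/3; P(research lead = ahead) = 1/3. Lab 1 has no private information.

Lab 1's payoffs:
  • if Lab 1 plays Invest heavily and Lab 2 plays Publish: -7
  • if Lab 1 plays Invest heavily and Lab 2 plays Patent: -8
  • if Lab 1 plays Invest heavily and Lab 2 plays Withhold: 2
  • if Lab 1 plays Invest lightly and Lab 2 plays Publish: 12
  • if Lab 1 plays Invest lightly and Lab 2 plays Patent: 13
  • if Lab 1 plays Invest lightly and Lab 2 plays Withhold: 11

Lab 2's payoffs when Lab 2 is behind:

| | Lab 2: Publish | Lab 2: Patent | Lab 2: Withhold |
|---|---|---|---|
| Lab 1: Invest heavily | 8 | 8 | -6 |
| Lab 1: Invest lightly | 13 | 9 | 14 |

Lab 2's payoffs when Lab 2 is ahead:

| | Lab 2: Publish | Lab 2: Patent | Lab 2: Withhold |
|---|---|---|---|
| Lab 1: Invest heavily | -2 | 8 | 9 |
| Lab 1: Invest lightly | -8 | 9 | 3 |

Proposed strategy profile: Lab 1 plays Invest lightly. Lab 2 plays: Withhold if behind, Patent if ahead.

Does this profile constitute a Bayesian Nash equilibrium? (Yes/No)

Yes

A profile is a BNE iff every type of every player is best-responding given beliefs about the other side.
Lab 1 plays Invest lightly: E[Invest lightly] = 2/3·(11) + 1/3·(13) = 35/3; E[Invest heavily] = -4/3. Best-responding. ✓
Lab 2 (research lead behind), facing Invest lightly: Publish gives 13, Patent gives 9, Withhold gives 14. Proposed Withhold is best. ✓
Lab 2 (research lead ahead), facing Invest lightly: Publish gives -8, Patent gives 9, Withhold gives 3. Proposed Patent is best. ✓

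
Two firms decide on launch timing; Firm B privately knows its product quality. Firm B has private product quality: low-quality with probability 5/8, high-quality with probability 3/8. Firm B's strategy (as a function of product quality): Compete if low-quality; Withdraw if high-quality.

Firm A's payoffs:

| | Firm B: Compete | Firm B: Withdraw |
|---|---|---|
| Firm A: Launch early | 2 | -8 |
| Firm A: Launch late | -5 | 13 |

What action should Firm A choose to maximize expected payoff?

Launch late

E[Launch early] = 5/8·(2) + 3/8·(-8) = -7/4
E[Launch late] = 5/8·(-5) + 3/8·(13) = 7/4
Best response: Launch late (7/4 is the largest).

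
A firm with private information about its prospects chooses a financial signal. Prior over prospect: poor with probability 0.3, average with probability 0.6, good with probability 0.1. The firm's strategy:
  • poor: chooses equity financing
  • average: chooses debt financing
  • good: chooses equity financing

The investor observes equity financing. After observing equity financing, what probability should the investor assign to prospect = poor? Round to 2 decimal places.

0.75

P(equity financing) = 0.3·1 + 0.6·0 + 0.1·1 = 0.4
P(poor | equity financing) = (0.3·1) / 0.4 = 0.3 / 0.4 = 0.75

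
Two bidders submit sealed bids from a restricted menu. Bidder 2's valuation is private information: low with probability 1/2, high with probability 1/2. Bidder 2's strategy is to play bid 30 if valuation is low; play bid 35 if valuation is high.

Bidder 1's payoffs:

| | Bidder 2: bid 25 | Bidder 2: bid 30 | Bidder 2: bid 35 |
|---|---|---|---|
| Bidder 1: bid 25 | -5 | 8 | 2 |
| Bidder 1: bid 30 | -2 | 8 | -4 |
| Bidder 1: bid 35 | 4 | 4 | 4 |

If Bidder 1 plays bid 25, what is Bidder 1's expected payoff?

5

E[bid 25] = 1/2·8 + 1/2·2 = 4 + 1 = 5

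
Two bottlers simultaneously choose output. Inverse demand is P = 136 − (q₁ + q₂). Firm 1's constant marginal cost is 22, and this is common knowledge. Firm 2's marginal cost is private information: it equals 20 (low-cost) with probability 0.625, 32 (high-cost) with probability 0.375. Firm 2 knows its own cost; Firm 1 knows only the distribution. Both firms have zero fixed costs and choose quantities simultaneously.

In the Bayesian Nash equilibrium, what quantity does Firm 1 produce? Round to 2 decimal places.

38.83

Type-c best response for Firm 2: q₂(c) = (136 − c)/2 − q₁/2.
Firm 1 maximizes expected profit; its first-order condition is 136 − 2q₁ − E[q₂] − 22 = 0.
Substituting E[q₂] and solving: E[c₂] = 24.5, so q₁ = (136 − 2·22 + 24.5)/3 = 38.8333.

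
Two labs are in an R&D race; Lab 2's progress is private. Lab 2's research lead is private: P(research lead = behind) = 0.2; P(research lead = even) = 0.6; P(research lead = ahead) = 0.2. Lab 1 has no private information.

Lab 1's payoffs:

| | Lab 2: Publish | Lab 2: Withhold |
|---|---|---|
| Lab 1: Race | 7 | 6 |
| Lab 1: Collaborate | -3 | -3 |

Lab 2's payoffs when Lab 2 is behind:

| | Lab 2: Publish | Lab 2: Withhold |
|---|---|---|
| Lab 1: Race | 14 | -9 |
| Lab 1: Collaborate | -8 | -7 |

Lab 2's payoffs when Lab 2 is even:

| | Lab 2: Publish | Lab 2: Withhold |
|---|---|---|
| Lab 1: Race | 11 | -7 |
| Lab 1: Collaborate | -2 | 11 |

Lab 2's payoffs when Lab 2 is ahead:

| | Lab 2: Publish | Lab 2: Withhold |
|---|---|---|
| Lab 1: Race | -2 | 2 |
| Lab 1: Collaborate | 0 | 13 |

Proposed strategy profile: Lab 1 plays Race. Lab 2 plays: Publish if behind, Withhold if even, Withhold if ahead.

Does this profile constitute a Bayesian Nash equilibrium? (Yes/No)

No

A profile is a BNE iff every type of every player is best-responding given beliefs about the other side.
Lab 1 plays Race: E[Race] = 0.2·(7) + 0.6·(6) + 0.2·(6) = 6.2; E[Collaborate] = -3. Best-responding. ✓
Lab 2 (research lead behind), facing Race: Publish gives 14, Withhold gives -9. Proposed Publish is best. ✓
Lab 2 (research lead even), facing Race: Publish gives 11, Withhold gives -7. Proposed Withhold is not best — profitable deviation exists. ✗
Lab 2 (research lead ahead), facing Race: Publish gives -2, Withhold gives 2. Proposed Withhold is best. ✓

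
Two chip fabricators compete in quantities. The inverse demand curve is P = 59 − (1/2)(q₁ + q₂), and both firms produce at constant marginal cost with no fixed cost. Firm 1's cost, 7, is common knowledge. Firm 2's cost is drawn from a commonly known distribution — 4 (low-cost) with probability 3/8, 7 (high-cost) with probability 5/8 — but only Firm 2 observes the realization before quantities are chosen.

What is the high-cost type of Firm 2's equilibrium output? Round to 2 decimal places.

Type-c best response for Firm 2: q₂(c) = (59 − c) − q₁/2.
Firm 1 maximizes expected profit; its first-order condition is 59 − q₁ − (1/2)E[q₂] − 7 = 0.
Substituting E[q₂] and solving: E[c₂] = 5.875, so q₁ = (59 − 2·7 + 5.875)/(3/2) = 33.9167.
q₂(high-cost) = (59 − 7 − (1/2)·33.9167) = 35.0417.

35.04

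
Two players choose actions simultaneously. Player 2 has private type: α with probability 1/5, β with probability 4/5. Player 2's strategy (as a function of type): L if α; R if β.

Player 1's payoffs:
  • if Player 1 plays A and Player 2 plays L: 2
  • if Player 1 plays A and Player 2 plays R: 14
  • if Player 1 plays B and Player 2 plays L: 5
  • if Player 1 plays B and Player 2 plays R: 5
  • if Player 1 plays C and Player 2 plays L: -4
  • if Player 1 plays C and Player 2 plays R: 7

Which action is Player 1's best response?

E[A] = 1/5·(2) + 4/5·(14) = 58/5
E[B] = 1/5·(5) + 4/5·(5) = 5
E[C] = 1/5·(-4) + 4/5·(7) = 24/5
Best response: A (58/5 is the largest).

A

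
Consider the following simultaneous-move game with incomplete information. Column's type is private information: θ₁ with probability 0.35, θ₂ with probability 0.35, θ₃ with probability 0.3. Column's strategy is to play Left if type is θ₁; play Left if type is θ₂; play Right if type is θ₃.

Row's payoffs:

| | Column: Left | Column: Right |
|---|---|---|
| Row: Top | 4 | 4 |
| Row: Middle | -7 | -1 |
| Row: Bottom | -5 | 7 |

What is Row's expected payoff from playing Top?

4

E[Top] = 0.35·4 + 0.35·4 + 0.3·4 = 1.4 + 1.4 + 1.2 = 4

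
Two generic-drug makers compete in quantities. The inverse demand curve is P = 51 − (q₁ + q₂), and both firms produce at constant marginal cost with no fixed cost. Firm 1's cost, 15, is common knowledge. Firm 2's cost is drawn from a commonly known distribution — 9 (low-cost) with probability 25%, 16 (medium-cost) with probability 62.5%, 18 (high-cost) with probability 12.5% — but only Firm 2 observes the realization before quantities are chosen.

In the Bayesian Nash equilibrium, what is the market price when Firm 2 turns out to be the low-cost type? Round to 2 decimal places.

Firm 2 with cost c maximizes (51 − (q₁+q₂) − c)·q₂, giving q₂(c) = (51 − c − q₁)/2.
E[c₂] = 0.25·9 + 0.625·16 + 0.125·18 = 14.5
Firm 1's FOC against E[q₂] yields q₁ = (51 − 2·15 + E[c₂])/3 = (51 − 30 + 14.5)/3 = 11.8333.
q₂(low-cost) = 15.0833, so P = 51 − (11.8333 + 15.0833) = 24.0833.

24.08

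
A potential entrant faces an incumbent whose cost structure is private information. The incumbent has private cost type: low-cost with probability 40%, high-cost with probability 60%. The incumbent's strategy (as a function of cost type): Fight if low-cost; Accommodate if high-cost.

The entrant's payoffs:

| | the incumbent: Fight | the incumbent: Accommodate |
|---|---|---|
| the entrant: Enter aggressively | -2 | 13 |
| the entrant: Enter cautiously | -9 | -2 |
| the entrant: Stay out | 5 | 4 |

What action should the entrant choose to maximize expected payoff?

E[Enter aggressively] = 0.4·(-2) + 0.6·(13) = 7
E[Enter cautiously] = 0.4·(-9) + 0.6·(-2) = -4.8
E[Stay out] = 0.4·(5) + 0.6·(4) = 4.4
Best response: Enter aggressively (7 is the largest).

Enter aggressively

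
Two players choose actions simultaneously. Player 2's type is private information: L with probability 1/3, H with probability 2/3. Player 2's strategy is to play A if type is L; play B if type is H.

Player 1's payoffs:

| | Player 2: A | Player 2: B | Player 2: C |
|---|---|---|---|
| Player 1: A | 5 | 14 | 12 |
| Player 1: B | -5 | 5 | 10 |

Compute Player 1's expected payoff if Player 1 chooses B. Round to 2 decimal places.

E[B] = 1/3·(-5) + 2/3·5 = (-5/3) + 10/3 = 5/3

1.67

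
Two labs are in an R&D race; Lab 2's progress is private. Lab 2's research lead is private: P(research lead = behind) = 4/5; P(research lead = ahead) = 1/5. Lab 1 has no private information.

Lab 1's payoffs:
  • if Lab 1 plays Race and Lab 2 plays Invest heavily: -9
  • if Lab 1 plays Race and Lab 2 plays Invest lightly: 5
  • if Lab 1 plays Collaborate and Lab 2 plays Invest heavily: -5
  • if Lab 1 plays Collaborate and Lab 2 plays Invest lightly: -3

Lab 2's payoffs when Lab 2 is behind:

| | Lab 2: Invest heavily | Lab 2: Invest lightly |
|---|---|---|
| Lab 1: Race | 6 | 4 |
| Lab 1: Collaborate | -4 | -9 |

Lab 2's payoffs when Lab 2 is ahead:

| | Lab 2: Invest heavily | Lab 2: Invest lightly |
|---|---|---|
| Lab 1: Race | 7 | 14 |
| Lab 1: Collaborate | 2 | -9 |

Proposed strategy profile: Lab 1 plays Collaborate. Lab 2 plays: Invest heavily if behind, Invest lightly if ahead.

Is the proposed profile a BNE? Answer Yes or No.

A profile is a BNE iff every type of every player is best-responding given beliefs about the other side.
Lab 1 plays Collaborate: E[Collaborate] = 4/5·(-5) + 1/5·(-3) = -23/5; E[Race] = -31/5. Best-responding. ✓
Lab 2 (research lead behind), facing Collaborate: Invest heavily gives -4, Invest lightly gives -9. Proposed Invest heavily is best. ✓
Lab 2 (research lead ahead), facing Collaborate: Invest heavily gives 2, Invest lightly gives -9. Proposed Invest lightly is not best — profitable deviation exists. ✗

No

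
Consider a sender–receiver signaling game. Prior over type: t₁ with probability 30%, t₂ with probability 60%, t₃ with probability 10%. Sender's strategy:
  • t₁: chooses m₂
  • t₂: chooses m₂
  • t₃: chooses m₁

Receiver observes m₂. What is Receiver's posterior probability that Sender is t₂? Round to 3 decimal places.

Apply Bayes' rule using the sender's strategy as the likelihood.
P(m₂) = 0.3·1 + 0.6·1 + 0.1·0 = 0.9
P(t₂ | m₂) = (0.6·1) / 0.9 = 0.6 / 0.9 = 0.666667

0.667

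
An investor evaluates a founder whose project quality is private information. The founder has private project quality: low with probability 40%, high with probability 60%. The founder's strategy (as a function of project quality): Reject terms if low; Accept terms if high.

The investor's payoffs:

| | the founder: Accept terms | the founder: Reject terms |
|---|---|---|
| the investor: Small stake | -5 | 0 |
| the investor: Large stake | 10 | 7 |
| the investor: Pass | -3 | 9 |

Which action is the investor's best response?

E[Small stake] = 0.4·(0) + 0.6·(-5) = -3
E[Large stake] = 0.4·(7) + 0.6·(10) = 8.8
E[Pass] = 0.4·(9) + 0.6·(-3) = 1.8
Best response: Large stake (8.8 is the largest).

Large stake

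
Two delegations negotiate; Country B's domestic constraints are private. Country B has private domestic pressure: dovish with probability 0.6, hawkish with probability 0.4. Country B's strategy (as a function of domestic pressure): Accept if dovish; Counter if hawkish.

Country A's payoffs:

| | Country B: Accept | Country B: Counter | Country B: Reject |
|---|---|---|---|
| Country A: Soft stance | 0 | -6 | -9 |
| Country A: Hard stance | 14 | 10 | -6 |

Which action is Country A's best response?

Hard stance

E[Soft stance] = 0.6·(0) + 0.4·(-6) = -2.4
E[Hard stance] = 0.6·(14) + 0.4·(10) = 12.4
Best response: Hard stance (12.4 is the largest).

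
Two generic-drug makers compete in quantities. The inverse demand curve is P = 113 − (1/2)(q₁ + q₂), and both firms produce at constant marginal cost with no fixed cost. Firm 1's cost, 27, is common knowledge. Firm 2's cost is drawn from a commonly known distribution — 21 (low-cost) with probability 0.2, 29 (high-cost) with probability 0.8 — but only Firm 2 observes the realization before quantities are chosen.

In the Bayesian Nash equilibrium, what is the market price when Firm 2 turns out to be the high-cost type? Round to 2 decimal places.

56.60

Type-c best response for Firm 2: q₂(c) = (113 − c) − q₁/2.
Firm 1 maximizes expected profit; its first-order condition is 113 − q₁ − (1/2)E[q₂] − 27 = 0.
Substituting E[q₂] and solving: E[c₂] = 27.4, so q₁ = (113 − 2·27 + 27.4)/(3/2) = 57.6.
q₂(high-cost) = 55.2, so P = 113 − (1/2)·(57.6 + 55.2) = 56.6.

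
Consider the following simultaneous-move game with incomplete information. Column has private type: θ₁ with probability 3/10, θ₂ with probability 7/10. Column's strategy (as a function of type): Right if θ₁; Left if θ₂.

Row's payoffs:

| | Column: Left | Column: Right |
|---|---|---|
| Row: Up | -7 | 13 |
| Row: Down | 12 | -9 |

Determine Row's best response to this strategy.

Down

E[Up] = 3/10·(13) + 7/10·(-7) = -1
E[Down] = 3/10·(-9) + 7/10·(12) = 57/10
Best response: Down (57/10 is the largest).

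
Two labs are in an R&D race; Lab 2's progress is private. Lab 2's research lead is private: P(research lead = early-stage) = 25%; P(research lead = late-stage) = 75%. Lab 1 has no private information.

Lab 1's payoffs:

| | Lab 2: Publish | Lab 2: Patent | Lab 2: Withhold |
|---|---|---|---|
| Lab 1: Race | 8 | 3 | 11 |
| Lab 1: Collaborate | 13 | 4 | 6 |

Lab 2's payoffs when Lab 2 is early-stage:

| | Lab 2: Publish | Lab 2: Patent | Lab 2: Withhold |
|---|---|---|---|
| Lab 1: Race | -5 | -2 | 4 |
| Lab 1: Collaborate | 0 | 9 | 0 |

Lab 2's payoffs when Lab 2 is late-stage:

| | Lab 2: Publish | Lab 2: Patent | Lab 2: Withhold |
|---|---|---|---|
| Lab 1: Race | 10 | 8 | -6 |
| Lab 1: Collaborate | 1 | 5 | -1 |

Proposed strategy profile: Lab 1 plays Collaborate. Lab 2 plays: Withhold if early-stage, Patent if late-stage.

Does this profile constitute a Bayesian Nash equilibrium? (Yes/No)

A profile is a BNE iff every type of every player is best-responding given beliefs about the other side.
Lab 1 plays Collaborate: E[Collaborate] = 0.25·(6) + 0.75·(4) = 4.5; E[Race] = 5. Not best-responding. ✗
Lab 2 (research lead early-stage), facing Collaborate: Publish gives 0, Patent gives 9, Withhold gives 0. Proposed Withhold is not best — profitable deviation exists. ✗
Lab 2 (research lead late-stage), facing Collaborate: Publish gives 1, Patent gives 5, Withhold gives -1. Proposed Patent is best. ✓

No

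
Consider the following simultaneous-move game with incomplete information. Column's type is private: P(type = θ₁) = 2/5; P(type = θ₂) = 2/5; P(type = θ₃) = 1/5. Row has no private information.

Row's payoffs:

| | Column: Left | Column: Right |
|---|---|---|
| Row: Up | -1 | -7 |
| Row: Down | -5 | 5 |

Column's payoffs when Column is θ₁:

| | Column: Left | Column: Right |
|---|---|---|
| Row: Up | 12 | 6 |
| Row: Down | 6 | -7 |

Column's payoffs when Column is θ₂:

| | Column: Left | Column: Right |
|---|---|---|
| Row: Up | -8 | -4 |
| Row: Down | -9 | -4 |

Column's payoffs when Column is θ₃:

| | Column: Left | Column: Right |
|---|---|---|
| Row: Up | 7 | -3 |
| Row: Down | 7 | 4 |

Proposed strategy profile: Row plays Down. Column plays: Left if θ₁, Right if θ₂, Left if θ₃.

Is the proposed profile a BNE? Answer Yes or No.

A profile is a BNE iff every type of every player is best-responding given beliefs about the other side.
Row plays Down: E[Down] = 2/5·(-5) + 2/5·(5) + 1/5·(-5) = -1; E[Up] = -17/5. Best-responding. ✓
Column (type θ₁), facing Down: Left gives 6, Right gives -7. Proposed Left is best. ✓
Column (type θ₂), facing Down: Left gives -9, Right gives -4. Proposed Right is best. ✓
Column (type θ₃), facing Down: Left gives 7, Right gives 4. Proposed Left is best. ✓

Yes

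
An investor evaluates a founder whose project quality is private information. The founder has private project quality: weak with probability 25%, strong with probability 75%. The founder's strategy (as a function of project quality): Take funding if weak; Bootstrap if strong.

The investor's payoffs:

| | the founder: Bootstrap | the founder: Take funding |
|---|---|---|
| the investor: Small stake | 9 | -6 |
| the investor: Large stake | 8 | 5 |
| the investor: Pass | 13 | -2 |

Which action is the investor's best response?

E[Small stake] = 0.25·(-6) + 0.75·(9) = 5.25
E[Large stake] = 0.25·(5) + 0.75·(8) = 7.25
E[Pass] = 0.25·(-2) + 0.75·(13) = 9.25
Best response: Pass (9.25 is the largest).

Pass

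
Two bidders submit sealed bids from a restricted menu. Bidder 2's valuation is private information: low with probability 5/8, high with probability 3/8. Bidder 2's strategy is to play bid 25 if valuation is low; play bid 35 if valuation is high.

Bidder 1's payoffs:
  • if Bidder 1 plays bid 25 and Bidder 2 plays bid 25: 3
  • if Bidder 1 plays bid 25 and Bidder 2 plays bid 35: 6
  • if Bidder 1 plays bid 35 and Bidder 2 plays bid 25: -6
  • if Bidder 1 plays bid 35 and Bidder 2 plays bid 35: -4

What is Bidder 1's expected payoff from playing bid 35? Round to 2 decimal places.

-5.25

E[bid 35] = 5/8·(-6) + 3/8·(-4) = (-15/4) + (-3/2) = -21/4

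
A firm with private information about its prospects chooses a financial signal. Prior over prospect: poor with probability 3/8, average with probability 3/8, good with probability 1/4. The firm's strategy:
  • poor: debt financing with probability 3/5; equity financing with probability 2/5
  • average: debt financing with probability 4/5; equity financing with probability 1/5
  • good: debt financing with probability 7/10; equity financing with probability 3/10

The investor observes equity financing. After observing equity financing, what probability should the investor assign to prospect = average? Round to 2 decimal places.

Apply Bayes' rule using the sender's strategy as the likelihood.
P(equity financing) = (3/8)·(2/5) + (3/8)·(1/5) + (1/4)·(3/10) = 3/10
P(average | equity financing) = ((3/8)·(1/5)) / (3/10) = (3/40) / (3/10) = 1/4

0.25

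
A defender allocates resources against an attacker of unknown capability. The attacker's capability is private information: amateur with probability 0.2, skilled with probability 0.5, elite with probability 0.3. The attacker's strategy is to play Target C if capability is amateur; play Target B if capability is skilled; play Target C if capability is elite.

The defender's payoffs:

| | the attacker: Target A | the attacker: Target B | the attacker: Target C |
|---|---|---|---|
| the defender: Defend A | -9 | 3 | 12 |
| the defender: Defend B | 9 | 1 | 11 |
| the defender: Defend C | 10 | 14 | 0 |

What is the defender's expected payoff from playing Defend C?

E[Defend C] = 0.2·0 + 0.5·14 + 0.3·0 = 0 + 7 + 0 = 7

7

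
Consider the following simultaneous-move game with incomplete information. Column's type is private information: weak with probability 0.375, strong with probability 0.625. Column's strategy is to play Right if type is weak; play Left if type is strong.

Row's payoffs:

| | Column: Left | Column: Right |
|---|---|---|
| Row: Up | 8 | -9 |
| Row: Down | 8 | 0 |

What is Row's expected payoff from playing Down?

E[Down] = 0.375·0 + 0.625·8 = 0 + 5 = 5

5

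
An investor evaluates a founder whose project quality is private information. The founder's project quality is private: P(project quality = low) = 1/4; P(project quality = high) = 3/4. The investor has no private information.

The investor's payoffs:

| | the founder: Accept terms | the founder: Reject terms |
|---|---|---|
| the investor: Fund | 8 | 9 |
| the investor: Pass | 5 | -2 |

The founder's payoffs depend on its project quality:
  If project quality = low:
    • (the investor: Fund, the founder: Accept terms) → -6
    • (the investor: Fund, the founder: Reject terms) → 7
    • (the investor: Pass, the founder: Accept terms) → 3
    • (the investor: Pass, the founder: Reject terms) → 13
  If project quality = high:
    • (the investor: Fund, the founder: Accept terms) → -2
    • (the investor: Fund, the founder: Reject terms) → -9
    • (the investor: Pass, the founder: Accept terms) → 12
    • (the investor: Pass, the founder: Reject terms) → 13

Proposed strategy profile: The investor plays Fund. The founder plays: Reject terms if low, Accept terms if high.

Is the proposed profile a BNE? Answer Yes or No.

Yes

The investor plays Fund: E[Fund] = 1/4·(9) + 3/4·(8) = 33/4; E[Pass] = 13/4. Best-responding. ✓
The founder (project quality low), facing Fund: Accept terms gives -6, Reject terms gives 7. Proposed Reject terms is best. ✓
The founder (project quality high), facing Fund: Accept terms gives -2, Reject terms gives -9. Proposed Accept terms is best. ✓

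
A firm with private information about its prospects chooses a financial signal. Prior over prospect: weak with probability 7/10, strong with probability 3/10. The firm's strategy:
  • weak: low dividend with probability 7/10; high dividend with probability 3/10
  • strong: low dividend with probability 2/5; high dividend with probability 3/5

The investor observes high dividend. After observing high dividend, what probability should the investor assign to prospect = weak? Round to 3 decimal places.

0.538

P(high dividend) = (7/10)·(3/10) + (3/10)·(3/5) = 39/100
P(weak | high dividend) = ((7/10)·(3/10)) / (39/100) = (21/100) / (39/100) = 7/13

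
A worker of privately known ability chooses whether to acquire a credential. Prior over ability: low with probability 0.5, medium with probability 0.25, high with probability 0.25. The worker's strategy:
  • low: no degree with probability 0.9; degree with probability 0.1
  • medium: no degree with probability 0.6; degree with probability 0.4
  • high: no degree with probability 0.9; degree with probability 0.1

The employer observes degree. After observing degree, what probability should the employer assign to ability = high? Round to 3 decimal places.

0.143

P(degree) = 0.5·0.1 + 0.25·0.4 + 0.25·0.1 = 0.175
P(high | degree) = (0.25·0.1) / 0.175 = 0.025 / 0.175 = 0.142857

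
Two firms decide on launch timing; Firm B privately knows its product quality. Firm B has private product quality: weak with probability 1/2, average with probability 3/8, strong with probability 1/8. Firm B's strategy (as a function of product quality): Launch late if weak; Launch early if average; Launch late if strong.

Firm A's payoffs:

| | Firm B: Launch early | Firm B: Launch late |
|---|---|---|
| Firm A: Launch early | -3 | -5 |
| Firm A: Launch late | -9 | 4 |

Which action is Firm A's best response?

E[Launch early] = 1/2·(-5) + 3/8·(-3) + 1/8·(-5) = -17/4
E[Launch late] = 1/2·(4) + 3/8·(-9) + 1/8·(4) = -7/8
Best response: Launch late (-7/8 is the largest).

Launch late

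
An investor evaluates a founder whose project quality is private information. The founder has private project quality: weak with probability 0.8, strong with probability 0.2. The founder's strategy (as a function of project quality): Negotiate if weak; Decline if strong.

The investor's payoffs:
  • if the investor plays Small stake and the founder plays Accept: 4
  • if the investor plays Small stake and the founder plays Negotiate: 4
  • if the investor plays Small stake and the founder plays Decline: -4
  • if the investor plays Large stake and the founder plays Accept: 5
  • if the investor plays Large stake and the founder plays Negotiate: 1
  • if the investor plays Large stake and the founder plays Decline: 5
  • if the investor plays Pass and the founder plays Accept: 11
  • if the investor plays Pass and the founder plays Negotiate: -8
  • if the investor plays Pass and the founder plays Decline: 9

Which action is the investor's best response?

Small stake

E[Small stake] = 0.8·(4) + 0.2·(-4) = 2.4
E[Large stake] = 0.8·(1) + 0.2·(5) = 1.8
E[Pass] = 0.8·(-8) + 0.2·(9) = -4.6
Best response: Small stake (2.4 is the largest).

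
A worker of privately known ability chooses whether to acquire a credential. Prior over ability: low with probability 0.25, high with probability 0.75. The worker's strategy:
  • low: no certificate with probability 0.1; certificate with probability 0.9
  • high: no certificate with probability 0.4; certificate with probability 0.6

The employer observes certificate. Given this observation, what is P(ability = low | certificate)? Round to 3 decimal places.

0.333

P(certificate) = 0.25·0.9 + 0.75·0.6 = 0.675
P(low | certificate) = (0.25·0.9) / 0.675 = 0.225 / 0.675 = 0.333333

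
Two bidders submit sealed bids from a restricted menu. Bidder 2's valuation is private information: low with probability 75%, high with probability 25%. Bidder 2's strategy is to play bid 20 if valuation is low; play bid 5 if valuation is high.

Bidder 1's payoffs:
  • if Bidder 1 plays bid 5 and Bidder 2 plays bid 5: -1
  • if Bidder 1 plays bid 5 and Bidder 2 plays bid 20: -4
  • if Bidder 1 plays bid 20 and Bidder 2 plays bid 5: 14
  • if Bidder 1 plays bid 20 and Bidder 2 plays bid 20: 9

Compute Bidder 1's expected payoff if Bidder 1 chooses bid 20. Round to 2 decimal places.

10.25

E[bid 20] = 0.75·9 + 0.25·14 = 6.75 + 3.5 = 10.25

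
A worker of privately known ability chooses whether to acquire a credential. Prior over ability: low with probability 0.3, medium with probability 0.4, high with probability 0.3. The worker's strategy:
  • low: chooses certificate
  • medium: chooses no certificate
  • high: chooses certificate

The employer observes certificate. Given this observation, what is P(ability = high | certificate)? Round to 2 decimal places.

P(certificate) = 0.3·1 + 0.4·0 + 0.3·1 = 0.6
P(high | certificate) = (0.3·1) / 0.6 = 0.3 / 0.6 = 0.5

0.50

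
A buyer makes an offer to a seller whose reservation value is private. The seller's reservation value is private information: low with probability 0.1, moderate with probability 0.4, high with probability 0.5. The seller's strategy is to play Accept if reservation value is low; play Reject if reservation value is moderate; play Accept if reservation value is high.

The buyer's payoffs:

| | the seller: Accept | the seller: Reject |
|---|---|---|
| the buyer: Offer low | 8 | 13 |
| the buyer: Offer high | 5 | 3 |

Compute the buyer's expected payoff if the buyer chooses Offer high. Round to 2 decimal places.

4.20

E[Offer high] = 0.1·5 + 0.4·3 + 0.5·5 = 0.5 + 1.2 + 2.5 = 4.2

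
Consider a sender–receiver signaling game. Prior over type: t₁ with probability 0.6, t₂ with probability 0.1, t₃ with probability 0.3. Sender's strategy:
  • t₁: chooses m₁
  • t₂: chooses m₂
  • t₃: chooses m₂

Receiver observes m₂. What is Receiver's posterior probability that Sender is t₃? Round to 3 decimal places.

Apply Bayes' rule using the sender's strategy as the likelihood.
P(m₂) = 0.6·0 + 0.1·1 + 0.3·1 = 0.4
P(t₃ | m₂) = (0.3·1) / 0.4 = 0.3 / 0.4 = 0.75

0.750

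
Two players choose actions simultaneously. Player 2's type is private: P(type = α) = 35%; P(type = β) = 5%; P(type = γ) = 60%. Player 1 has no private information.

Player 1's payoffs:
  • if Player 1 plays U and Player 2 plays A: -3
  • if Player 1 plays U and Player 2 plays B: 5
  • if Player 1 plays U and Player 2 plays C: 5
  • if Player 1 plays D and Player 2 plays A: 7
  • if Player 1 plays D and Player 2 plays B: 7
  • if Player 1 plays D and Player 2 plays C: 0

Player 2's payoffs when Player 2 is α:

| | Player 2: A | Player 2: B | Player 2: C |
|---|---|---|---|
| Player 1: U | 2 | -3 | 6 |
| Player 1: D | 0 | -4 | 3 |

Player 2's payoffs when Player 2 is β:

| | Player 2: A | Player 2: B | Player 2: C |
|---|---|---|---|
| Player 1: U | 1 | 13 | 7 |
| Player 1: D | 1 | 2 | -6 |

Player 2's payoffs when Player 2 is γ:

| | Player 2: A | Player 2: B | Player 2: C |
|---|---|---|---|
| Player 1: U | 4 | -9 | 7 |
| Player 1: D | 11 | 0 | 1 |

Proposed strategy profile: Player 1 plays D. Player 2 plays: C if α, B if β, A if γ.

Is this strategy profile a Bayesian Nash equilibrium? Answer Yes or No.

A profile is a BNE iff every type of every player is best-responding given beliefs about the other side.
Player 1 plays D: E[D] = 0.35·(0) + 0.05·(7) + 0.6·(7) = 4.55; E[U] = 0.2. Best-responding. ✓
Player 2 (type α), facing D: A gives 0, B gives -4, C gives 3. Proposed C is best. ✓
Player 2 (type β), facing D: A gives 1, B gives 2, C gives -6. Proposed B is best. ✓
Player 2 (type γ), facing D: A gives 11, B gives 0, C gives 1. Proposed A is best. ✓

Yes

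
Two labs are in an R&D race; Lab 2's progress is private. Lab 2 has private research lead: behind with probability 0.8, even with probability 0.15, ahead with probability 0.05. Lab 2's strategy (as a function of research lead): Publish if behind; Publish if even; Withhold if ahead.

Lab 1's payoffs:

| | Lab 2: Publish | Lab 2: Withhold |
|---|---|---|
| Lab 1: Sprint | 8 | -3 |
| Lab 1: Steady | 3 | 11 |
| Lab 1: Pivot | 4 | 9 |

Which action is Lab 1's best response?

Sprint

Compute Lab 1's expected payoff for each action, taking the expectation over Lab 2's type.
E[Sprint] = 0.8·(8) + 0.15·(8) + 0.05·(-3) = 7.45
E[Steady] = 0.8·(3) + 0.15·(3) + 0.05·(11) = 3.4
E[Pivot] = 0.8·(4) + 0.15·(4) + 0.05·(9) = 4.25
Best response: Sprint (7.45 is the largest).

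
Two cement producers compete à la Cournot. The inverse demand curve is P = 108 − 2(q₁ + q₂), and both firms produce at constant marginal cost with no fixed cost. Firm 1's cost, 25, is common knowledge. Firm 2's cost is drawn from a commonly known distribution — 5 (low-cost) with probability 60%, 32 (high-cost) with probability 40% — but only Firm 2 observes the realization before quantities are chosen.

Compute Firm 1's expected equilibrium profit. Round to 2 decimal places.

302.58

Type-c best response for Firm 2: q₂(c) = (108 − c)/4 − q₁/2.
Firm 1 maximizes expected profit; its first-order condition is 108 − 4q₁ − 2E[q₂] − 25 = 0.
Substituting E[q₂] and solving: E[c₂] = 15.8, so q₁ = (108 − 2·25 + 15.8)/6 = 12.3.
E[P] = 108 − 2·(q₁ + E[q₂]) = 49.6; Firm 1's expected profit = (E[P] − 25)·q₁ = (49.6 − 25)·12.3 = 302.58.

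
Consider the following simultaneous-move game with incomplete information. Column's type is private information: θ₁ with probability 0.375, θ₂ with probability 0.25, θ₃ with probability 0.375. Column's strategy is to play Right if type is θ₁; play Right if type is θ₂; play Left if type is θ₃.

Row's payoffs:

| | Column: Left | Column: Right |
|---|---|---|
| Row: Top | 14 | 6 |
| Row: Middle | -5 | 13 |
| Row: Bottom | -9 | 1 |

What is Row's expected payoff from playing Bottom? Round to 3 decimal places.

-2.750

Take the expectation over Column's type, weighting each type's action by its prior probability.
E[Bottom] = 0.375·1 + 0.25·1 + 0.375·(-9) = 0.375 + 0.25 + (-3.375) = -2.75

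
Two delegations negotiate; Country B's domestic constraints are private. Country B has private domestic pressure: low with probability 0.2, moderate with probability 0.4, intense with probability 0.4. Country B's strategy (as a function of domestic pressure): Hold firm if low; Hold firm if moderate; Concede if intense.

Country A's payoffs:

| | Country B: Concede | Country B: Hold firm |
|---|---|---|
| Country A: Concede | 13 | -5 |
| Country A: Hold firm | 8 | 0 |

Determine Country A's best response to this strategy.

Hold firm

Compute Country A's expected payoff for each action, taking the expectation over Country B's type.
E[Concede] = 0.2·(-5) + 0.4·(-5) + 0.4·(13) = 2.2
E[Hold firm] = 0.2·(0) + 0.4·(0) + 0.4·(8) = 3.2
Best response: Hold firm (3.2 is the largest).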